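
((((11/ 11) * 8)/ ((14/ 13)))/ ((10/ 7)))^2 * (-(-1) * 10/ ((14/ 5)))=676/ 7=96.57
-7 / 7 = -1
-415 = -415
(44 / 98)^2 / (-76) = -121 / 45619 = -0.00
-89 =-89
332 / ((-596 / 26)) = -2158 / 149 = -14.48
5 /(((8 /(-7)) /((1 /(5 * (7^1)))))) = -1 /8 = -0.12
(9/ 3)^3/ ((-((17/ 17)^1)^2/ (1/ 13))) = -27/ 13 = -2.08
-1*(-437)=437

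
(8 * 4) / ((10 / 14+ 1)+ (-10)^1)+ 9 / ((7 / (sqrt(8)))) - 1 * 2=-170 / 29+ 18 * sqrt(2) / 7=-2.23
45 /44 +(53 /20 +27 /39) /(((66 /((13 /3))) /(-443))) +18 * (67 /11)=53243 /3960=13.45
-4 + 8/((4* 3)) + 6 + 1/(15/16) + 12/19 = 1244/285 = 4.36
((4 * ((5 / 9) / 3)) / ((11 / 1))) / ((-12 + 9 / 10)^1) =-200 / 32967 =-0.01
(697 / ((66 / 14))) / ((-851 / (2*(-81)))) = 263466 / 9361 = 28.15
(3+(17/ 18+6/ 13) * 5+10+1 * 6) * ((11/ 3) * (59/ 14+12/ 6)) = 1943029/ 3276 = 593.11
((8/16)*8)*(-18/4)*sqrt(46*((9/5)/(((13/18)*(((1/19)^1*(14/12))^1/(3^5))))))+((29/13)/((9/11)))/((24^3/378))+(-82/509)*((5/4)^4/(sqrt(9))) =-8748*sqrt(397670)/455 - 862153/15245568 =-12124.42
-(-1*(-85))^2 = -7225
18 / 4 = 9 / 2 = 4.50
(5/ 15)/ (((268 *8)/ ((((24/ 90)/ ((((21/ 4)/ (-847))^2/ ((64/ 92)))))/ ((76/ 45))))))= 0.44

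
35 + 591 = 626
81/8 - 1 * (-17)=217/8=27.12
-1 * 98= -98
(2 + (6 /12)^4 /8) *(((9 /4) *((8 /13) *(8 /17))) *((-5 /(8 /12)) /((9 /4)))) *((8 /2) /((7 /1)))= -3855 /1547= -2.49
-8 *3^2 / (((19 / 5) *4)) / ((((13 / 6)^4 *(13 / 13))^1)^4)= -253899891671040 / 12642915574480416979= -0.00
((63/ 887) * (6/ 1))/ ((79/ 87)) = 32886/ 70073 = 0.47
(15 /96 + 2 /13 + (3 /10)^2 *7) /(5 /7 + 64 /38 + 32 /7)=433447 /3213600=0.13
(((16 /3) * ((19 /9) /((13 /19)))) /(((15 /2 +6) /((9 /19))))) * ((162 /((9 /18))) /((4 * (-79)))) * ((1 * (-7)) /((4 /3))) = 3192 /1027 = 3.11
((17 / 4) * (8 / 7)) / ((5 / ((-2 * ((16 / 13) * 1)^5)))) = -71303168 / 12995255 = -5.49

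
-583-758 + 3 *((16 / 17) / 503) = -1340.99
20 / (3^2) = 20 / 9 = 2.22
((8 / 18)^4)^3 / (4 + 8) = 4194304 / 847288609443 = 0.00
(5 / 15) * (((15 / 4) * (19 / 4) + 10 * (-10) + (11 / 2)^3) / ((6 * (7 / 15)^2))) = 33675 / 1568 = 21.48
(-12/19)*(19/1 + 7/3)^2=-16384/57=-287.44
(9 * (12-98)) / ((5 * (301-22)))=-86 / 155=-0.55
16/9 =1.78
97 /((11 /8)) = 776 /11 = 70.55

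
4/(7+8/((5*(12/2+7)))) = 260/463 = 0.56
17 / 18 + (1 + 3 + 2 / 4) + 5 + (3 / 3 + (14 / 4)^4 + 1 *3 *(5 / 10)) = 23473 / 144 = 163.01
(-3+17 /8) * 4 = -7 /2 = -3.50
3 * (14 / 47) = 42 / 47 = 0.89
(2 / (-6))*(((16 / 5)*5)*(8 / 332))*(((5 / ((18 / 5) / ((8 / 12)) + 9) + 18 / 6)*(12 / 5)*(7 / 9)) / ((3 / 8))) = -215936 / 100845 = -2.14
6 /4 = 1.50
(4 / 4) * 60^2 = 3600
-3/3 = -1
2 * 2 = 4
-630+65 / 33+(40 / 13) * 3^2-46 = -277279 / 429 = -646.34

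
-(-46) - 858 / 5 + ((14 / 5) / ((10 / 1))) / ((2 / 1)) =-6273 / 50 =-125.46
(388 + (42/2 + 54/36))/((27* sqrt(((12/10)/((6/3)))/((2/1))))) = 821* sqrt(30)/162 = 27.76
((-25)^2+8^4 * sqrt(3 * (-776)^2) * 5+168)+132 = 925+15892480 * sqrt(3) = 27527507.82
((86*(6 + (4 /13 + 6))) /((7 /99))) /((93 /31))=454080 /91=4989.89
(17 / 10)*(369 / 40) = 6273 / 400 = 15.68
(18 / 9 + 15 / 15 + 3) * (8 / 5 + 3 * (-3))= -222 / 5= -44.40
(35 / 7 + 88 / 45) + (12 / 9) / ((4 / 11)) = 10.62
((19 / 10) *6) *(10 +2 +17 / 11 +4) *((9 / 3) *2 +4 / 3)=7334 / 5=1466.80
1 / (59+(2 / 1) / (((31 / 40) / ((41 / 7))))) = 217 / 16083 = 0.01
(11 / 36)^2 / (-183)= -121 / 237168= -0.00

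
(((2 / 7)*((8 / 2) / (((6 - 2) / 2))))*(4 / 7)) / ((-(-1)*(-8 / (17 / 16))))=-17 / 392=-0.04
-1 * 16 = -16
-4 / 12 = -1 / 3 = -0.33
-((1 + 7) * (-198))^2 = -2509056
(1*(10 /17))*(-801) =-8010 /17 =-471.18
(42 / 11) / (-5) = -42 / 55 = -0.76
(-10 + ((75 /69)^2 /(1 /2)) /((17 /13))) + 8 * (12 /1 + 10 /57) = 45729376 /512601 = 89.21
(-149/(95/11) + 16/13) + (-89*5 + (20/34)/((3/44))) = -28494062/62985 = -452.39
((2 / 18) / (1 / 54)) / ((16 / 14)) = 21 / 4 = 5.25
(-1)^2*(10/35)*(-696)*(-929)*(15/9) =2155280/7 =307897.14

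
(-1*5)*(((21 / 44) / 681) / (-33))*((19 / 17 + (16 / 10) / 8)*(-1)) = -196 / 1400817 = -0.00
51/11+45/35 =456/77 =5.92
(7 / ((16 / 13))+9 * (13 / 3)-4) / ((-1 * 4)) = -651 / 64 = -10.17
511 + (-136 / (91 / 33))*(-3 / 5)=245969 / 455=540.59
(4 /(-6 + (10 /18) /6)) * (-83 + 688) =-11880 /29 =-409.66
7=7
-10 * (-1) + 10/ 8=45/ 4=11.25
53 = 53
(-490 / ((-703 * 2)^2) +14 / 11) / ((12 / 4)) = 4611719 / 10872598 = 0.42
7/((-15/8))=-56/15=-3.73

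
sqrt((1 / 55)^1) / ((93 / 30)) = 2 *sqrt(55) / 341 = 0.04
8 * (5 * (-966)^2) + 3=37326243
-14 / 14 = -1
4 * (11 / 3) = 44 / 3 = 14.67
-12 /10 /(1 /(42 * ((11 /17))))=-2772 /85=-32.61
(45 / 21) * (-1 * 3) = -45 / 7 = -6.43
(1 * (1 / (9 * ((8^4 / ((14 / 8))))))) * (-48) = -7 / 3072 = -0.00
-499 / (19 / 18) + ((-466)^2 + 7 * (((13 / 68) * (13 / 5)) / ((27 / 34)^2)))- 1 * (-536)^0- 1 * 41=15003872789 / 69255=216646.78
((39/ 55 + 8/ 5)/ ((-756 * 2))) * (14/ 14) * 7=-127/ 11880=-0.01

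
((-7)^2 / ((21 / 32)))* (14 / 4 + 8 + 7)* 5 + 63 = 20909 / 3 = 6969.67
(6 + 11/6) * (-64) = -1504/3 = -501.33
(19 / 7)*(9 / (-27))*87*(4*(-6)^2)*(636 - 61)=-45622800 / 7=-6517542.86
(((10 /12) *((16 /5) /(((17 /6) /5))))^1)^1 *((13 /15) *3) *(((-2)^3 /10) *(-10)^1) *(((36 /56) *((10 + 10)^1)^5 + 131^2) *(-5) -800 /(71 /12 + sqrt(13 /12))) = -118030472992640 /116263 + 6389760 *sqrt(39) /16609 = -1015199966.15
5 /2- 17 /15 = 41 /30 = 1.37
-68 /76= -17 /19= -0.89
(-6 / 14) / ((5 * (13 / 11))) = -33 / 455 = -0.07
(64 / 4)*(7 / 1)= 112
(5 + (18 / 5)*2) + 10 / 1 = 111 / 5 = 22.20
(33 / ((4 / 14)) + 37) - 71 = 163 / 2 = 81.50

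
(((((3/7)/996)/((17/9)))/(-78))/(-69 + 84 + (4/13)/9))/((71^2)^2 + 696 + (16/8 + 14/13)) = -351/45916584400624504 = -0.00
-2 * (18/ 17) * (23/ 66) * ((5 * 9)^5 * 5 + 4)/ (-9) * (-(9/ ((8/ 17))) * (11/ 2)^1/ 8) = -63662203401/ 64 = -994721928.14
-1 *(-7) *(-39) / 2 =-273 / 2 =-136.50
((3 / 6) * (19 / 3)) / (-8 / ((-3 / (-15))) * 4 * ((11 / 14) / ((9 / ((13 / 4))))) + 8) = -0.08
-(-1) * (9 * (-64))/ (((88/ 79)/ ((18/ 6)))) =-17064/ 11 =-1551.27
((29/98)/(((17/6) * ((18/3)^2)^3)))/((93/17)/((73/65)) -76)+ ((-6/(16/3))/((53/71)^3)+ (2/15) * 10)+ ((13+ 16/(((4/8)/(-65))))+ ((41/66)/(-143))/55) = -1792040843627552215453531/866401898289481794240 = -2068.37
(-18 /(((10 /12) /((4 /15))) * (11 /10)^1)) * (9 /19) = -2592 /1045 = -2.48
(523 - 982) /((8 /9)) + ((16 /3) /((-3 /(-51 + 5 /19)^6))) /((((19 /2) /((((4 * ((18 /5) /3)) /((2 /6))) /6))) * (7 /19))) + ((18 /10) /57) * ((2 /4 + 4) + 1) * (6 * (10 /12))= -821792495118667149079 /39518540040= -20795112731.57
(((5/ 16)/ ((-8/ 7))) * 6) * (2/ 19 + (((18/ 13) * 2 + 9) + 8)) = -515445/ 15808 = -32.61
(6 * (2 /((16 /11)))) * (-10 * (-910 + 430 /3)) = 63250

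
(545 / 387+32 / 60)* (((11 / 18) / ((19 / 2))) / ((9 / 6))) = 82654 / 992655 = 0.08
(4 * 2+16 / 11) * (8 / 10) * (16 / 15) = 6656 / 825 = 8.07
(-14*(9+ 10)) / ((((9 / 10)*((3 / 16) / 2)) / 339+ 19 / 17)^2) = -100516260454400 / 472234219249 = -212.85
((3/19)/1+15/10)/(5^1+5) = 63/380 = 0.17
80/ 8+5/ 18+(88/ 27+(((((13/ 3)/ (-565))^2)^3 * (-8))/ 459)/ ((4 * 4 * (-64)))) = 18860990119230919351826809/ 1393287915784500198000000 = 13.54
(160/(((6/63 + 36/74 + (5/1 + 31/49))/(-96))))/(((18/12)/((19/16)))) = -1653456/845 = -1956.75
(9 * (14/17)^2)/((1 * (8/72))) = 15876/289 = 54.93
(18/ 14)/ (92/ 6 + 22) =27/ 784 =0.03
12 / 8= 1.50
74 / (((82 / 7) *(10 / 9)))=5.69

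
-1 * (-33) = 33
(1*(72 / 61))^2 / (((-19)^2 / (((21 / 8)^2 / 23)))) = 35721 / 30895463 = 0.00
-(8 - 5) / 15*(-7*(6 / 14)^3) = 27 / 245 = 0.11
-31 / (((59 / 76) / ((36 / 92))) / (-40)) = 848160 / 1357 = 625.03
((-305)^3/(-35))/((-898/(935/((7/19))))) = -100807936625/44002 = -2290985.33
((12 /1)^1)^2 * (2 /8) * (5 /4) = 45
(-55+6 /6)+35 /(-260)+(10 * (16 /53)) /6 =-443425 /8268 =-53.63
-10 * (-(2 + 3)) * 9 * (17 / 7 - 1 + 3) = 13950 / 7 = 1992.86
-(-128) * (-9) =-1152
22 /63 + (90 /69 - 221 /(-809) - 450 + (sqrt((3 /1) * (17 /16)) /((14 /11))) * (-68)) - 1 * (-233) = -252117704 /1172241 - 187 * sqrt(51) /14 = -310.46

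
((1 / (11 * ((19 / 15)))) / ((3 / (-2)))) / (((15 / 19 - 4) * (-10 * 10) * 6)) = -1 / 40260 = -0.00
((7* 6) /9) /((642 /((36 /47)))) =0.01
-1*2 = -2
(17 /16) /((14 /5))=85 /224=0.38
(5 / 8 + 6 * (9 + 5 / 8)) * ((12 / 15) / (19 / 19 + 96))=467 / 970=0.48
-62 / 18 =-31 / 9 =-3.44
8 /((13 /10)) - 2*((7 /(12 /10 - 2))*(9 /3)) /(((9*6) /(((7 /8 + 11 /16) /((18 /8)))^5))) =178585946255 /28298170368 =6.31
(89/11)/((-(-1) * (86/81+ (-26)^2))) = 7209/603262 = 0.01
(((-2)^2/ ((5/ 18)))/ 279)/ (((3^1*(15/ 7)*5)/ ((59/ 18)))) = 1652/ 313875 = 0.01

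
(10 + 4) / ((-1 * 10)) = -7 / 5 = -1.40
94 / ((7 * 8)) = 47 / 28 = 1.68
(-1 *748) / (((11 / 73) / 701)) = -3479764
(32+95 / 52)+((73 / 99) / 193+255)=286971829 / 993564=288.83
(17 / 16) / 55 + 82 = 72177 / 880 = 82.02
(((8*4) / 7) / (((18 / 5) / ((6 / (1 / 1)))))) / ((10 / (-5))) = -80 / 21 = -3.81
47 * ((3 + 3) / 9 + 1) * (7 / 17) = 1645 / 51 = 32.25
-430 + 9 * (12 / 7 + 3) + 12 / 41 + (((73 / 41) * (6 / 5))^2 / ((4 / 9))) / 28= -65039893 / 168100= -386.91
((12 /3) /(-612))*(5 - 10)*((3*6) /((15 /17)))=2 /3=0.67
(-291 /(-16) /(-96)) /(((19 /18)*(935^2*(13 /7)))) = -6111 /55278995200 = -0.00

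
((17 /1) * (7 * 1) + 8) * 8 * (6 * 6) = 36576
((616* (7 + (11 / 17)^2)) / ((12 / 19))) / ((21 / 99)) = 34111.11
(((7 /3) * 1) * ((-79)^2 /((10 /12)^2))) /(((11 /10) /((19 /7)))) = 2845896 /55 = 51743.56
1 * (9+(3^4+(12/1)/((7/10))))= 750/7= 107.14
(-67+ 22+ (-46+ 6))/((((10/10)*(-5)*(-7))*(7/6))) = -2.08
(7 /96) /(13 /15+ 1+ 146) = 0.00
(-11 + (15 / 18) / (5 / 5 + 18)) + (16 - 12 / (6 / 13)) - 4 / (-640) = -191063 / 9120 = -20.95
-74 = -74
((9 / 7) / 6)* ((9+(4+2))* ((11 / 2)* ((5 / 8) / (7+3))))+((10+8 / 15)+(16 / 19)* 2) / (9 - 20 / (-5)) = 3393911 / 1659840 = 2.04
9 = 9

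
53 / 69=0.77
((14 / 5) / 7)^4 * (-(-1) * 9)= 144 / 625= 0.23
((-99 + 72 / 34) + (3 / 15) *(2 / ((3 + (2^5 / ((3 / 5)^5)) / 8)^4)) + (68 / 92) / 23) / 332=-33344427817284856819021 / 114303822978194738307695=-0.29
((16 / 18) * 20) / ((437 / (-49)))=-7840 / 3933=-1.99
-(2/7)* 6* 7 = -12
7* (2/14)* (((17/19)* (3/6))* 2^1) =17/19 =0.89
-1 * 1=-1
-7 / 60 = -0.12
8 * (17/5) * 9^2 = 11016/5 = 2203.20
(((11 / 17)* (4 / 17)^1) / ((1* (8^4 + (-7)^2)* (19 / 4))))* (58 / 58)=176 / 22760195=0.00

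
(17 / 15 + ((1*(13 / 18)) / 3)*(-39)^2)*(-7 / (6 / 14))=-179977 / 30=-5999.23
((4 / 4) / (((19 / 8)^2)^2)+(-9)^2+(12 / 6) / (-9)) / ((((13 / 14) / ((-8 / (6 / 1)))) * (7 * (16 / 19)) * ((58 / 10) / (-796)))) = 14508666130 / 5370597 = 2701.50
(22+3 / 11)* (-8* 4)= -7840 / 11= -712.73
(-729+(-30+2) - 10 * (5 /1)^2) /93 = -1007 /93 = -10.83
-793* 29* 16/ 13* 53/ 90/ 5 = -750056/ 225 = -3333.58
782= 782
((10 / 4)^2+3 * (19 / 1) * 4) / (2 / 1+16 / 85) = 79645 / 744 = 107.05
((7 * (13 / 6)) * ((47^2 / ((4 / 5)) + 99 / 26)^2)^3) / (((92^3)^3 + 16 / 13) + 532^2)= 61850509991287430125720420825783 / 4308423697830557410195144704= 14355.72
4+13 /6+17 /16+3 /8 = 7.60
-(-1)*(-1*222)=-222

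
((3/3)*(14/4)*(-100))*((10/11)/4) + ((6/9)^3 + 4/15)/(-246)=-14529793/182655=-79.55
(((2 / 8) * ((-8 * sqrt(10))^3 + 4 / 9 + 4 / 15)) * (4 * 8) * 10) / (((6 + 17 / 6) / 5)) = 5120 / 159 - 12288000 * sqrt(10) / 53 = -733138.89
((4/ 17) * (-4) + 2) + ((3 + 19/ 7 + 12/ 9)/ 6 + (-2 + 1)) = 1321/ 1071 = 1.23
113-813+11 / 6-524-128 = -1350.17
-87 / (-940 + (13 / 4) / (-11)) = 1276 / 13791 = 0.09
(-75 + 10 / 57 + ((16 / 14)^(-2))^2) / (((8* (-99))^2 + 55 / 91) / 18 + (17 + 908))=-4731795159 / 2280096462848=-0.00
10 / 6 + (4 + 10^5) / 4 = 75008 / 3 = 25002.67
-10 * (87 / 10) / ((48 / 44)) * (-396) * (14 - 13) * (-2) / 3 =-21054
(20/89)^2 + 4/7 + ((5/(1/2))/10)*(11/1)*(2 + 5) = 4303903/55447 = 77.62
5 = 5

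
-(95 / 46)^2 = -9025 / 2116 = -4.27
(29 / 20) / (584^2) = 29 / 6821120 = 0.00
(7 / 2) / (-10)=-7 / 20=-0.35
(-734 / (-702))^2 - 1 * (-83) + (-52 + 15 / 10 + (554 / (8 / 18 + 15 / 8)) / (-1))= -205.26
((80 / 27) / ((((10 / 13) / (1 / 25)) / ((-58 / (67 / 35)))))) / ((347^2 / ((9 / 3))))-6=-2178241034 / 363033135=-6.00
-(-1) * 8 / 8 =1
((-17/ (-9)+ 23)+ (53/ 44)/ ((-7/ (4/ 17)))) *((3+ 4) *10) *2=5854780/ 1683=3478.78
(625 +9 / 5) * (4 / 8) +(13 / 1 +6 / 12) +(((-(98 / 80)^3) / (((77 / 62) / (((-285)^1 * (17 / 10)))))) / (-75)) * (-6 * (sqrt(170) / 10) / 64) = 504865473 * sqrt(170) / 5632000000 +3269 / 10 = 328.07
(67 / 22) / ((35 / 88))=268 / 35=7.66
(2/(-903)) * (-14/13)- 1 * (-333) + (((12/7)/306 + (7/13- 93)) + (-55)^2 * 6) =3670072621/199563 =18390.55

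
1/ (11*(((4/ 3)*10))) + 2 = 2.01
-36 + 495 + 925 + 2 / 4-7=2755 / 2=1377.50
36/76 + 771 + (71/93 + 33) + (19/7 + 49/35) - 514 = 18266008/61845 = 295.35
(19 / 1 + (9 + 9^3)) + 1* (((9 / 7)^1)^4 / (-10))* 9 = 18116521 / 24010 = 754.54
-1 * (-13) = 13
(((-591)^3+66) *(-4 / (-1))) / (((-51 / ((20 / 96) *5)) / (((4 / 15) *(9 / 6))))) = 344041675 / 51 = 6745915.20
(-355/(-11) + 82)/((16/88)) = 1257/2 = 628.50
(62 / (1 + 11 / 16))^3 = 976191488 / 19683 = 49595.67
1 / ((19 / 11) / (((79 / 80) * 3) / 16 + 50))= 706607 / 24320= 29.05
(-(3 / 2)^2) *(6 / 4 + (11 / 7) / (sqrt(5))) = -27 / 8 -99 *sqrt(5) / 140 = -4.96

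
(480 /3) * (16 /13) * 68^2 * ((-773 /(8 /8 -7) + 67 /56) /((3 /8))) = 258588876800 /819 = 315737334.31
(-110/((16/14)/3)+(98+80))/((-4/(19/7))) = 8417/112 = 75.15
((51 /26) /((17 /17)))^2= 3.85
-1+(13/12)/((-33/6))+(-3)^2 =515/66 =7.80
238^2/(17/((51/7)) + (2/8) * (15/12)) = 2718912/127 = 21408.76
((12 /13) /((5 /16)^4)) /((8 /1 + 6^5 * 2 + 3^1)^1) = 786432 /126449375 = 0.01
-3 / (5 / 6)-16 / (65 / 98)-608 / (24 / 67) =-336386 / 195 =-1725.06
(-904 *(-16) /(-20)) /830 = -1808 /2075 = -0.87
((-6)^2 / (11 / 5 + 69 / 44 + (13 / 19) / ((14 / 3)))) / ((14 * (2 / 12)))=451440 / 114547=3.94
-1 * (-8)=8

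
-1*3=-3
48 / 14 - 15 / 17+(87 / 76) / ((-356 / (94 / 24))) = 32629675 / 12878656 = 2.53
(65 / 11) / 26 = 5 / 22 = 0.23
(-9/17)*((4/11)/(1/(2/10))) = -36/935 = -0.04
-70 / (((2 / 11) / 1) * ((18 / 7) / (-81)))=24255 / 2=12127.50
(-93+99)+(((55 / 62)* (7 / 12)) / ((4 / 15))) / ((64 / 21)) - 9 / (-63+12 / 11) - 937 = -13406091877 / 14411776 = -930.22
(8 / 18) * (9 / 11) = 4 / 11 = 0.36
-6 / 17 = -0.35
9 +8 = 17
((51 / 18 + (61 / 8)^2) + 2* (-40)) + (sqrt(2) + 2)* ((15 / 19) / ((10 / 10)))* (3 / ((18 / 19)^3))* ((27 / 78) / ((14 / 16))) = -881749 / 52416 + 1805* sqrt(2) / 1638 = -15.26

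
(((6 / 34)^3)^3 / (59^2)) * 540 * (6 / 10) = 6377292 / 412804398086057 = 0.00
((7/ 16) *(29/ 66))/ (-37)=-203/ 39072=-0.01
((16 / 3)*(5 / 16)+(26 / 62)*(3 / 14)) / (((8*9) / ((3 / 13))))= 2287 / 406224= 0.01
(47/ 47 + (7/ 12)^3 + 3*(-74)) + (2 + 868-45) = 1044055/ 1728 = 604.20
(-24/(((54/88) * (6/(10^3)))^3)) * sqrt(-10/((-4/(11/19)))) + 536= -578513331.68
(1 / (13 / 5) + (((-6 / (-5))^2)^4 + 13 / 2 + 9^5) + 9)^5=77709083386522960685883339320347681543146397589754776882951 / 108060485217720270156860351562500000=719125804682023185568190.50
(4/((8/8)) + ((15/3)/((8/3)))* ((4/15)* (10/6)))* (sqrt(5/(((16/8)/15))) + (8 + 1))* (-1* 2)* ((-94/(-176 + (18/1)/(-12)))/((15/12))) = -61.94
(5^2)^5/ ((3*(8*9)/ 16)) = 19531250/ 27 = 723379.63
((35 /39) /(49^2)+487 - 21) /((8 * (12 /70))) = 31168435 /91728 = 339.79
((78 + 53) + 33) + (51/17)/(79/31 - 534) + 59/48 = 130658761/790800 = 165.22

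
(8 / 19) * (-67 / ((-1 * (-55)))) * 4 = -2144 / 1045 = -2.05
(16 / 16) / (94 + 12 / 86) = 43 / 4048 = 0.01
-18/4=-9/2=-4.50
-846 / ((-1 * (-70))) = -423 / 35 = -12.09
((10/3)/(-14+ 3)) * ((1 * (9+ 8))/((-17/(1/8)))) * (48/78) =10/429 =0.02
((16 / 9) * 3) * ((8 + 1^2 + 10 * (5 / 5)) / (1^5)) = 304 / 3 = 101.33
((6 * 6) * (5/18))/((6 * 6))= 5/18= 0.28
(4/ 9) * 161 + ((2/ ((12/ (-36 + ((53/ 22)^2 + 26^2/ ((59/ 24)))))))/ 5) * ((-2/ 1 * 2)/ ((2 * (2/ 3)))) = 120989461/ 2570040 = 47.08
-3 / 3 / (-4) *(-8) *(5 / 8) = -5 / 4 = -1.25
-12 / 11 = -1.09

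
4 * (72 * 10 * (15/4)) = 10800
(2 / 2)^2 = 1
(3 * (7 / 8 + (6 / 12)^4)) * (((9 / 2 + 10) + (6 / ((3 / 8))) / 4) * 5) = 260.16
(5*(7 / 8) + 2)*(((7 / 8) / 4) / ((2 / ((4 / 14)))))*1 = 51 / 256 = 0.20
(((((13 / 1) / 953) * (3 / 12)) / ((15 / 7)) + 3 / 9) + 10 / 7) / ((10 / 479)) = 338105503 / 4002600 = 84.47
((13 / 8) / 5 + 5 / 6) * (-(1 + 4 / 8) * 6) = -417 / 40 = -10.42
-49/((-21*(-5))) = -7/15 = -0.47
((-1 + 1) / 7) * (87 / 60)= 0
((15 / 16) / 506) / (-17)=-15 / 137632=-0.00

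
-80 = -80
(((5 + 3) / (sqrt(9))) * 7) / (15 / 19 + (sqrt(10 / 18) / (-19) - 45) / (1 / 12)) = -726712 / 20991989 + 4256 * sqrt(5) / 314879835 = -0.03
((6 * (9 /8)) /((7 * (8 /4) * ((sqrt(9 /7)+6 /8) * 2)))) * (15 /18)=-5 /24+5 * sqrt(7) /42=0.11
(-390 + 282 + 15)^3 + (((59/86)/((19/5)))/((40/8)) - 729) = -1315510465/1634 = -805085.96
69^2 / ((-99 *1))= -529 / 11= -48.09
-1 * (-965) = 965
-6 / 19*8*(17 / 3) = -272 / 19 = -14.32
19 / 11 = 1.73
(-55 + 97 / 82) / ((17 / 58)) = -127977 / 697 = -183.61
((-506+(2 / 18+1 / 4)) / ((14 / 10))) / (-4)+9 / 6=91.79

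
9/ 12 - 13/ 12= -0.33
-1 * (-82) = 82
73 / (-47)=-1.55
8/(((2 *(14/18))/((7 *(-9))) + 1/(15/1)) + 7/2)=6480/2869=2.26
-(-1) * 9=9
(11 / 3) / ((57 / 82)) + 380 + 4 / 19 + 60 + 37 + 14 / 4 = 166207 / 342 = 485.99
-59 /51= -1.16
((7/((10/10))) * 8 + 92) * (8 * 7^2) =58016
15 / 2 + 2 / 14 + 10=247 / 14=17.64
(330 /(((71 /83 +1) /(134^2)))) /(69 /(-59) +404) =1318957980 /166369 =7927.91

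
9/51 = 3/17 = 0.18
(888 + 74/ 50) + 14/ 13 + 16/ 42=6080651/ 6825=890.94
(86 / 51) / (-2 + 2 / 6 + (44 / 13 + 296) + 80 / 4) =1118 / 210647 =0.01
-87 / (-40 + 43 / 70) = 2030 / 919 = 2.21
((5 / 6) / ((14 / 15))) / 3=25 / 84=0.30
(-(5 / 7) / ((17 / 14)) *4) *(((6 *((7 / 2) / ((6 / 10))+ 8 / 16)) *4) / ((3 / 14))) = -85120 / 51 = -1669.02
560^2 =313600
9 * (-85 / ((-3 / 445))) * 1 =113475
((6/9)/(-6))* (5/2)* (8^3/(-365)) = 256/657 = 0.39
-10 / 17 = -0.59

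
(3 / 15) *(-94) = -94 / 5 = -18.80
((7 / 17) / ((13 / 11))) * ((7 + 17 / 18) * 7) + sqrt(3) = sqrt(3) + 5929 / 306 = 21.11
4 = 4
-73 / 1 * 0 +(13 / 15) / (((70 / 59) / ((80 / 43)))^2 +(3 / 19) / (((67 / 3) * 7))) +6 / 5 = 40376277118 / 12140258505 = 3.33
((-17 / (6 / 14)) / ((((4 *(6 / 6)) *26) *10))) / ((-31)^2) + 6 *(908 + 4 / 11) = 179755279331 / 32981520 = 5450.18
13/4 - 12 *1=-35/4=-8.75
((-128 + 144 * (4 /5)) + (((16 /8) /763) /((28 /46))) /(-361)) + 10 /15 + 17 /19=-11.24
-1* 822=-822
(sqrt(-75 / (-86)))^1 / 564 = 5 * sqrt(258) / 48504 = 0.00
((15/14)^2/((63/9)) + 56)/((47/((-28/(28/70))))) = -385285/4606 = -83.65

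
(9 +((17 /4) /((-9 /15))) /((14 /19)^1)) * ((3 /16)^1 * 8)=-103 /112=-0.92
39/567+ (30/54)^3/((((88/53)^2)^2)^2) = 1316794411177349771/18352149800826175488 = 0.07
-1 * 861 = -861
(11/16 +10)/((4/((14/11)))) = 1197/352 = 3.40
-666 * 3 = -1998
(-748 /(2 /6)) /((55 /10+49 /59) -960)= 88264 /37511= 2.35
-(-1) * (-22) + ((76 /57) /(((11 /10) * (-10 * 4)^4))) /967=-44930687999 /2042304000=-22.00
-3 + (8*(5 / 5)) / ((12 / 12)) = 5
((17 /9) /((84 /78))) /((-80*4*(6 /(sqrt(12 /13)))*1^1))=-17*sqrt(39) /120960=-0.00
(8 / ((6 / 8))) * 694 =22208 / 3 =7402.67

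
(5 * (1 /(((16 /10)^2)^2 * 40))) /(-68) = -625 /2228224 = -0.00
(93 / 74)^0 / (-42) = -1 / 42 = -0.02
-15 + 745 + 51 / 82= 59911 / 82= 730.62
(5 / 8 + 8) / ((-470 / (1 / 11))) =-69 / 41360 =-0.00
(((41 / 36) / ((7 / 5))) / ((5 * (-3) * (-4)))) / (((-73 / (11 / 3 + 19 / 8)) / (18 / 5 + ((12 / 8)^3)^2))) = -633737 / 37675008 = -0.02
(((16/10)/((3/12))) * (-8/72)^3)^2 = 1024/13286025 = 0.00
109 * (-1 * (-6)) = 654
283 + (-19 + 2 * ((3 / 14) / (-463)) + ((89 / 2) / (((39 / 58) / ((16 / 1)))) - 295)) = 1027.87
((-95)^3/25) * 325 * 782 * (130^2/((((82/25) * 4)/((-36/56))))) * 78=161571502636171875/287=562966908139971.69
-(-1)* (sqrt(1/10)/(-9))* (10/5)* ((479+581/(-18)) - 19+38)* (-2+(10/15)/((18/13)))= 343703* sqrt(10)/21870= 49.70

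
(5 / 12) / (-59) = -5 / 708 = -0.01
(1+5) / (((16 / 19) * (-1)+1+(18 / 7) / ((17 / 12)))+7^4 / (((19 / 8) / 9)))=0.00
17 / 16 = 1.06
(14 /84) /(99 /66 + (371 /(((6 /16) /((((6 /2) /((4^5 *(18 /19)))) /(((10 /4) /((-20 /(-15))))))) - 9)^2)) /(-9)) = 51642603 /464515565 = 0.11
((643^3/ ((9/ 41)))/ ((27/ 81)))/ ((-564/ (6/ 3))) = -10899755987/ 846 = -12883872.33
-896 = -896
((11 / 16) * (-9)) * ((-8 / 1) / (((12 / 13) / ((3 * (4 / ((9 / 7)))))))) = 1001 / 2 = 500.50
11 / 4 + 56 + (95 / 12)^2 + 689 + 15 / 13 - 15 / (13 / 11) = 1495513 / 1872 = 798.89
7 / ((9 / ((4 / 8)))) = 7 / 18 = 0.39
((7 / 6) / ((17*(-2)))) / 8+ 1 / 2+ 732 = 1195433 / 1632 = 732.50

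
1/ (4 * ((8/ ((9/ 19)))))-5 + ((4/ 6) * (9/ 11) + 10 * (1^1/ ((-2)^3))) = -5.69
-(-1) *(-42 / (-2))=21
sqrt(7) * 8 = 8 * sqrt(7) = 21.17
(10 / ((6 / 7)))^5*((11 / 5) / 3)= 158502.23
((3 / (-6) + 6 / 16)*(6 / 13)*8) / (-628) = 3 / 4082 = 0.00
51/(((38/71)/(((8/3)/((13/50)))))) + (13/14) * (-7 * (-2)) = 244611/247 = 990.33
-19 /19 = -1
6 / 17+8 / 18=122 / 153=0.80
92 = 92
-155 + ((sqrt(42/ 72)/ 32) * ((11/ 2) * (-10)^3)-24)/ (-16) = -307/ 2 + 1375 * sqrt(21)/ 768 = -145.30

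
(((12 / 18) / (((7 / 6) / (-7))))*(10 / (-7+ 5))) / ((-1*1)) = -20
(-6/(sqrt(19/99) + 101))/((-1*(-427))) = -29997/215609380 + 9*sqrt(209)/215609380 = -0.00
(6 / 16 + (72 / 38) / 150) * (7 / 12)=3437 / 15200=0.23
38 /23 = 1.65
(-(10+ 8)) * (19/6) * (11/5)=-627/5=-125.40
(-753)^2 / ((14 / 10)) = 2835045 / 7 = 405006.43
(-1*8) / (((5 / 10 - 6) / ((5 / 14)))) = 40 / 77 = 0.52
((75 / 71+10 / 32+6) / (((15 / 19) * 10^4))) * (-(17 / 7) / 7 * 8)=-2703833 / 1043700000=-0.00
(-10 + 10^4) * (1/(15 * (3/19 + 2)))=12654/41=308.63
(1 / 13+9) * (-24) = -2832 / 13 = -217.85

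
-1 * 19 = -19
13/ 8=1.62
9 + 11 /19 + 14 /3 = 812 /57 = 14.25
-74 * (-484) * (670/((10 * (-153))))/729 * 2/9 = -4799344/1003833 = -4.78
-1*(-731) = 731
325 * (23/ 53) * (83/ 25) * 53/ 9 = 2757.44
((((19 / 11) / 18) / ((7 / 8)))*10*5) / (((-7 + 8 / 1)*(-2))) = -1900 / 693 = -2.74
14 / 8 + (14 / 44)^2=224 / 121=1.85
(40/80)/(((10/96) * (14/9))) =108/35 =3.09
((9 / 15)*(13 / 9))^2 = 169 / 225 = 0.75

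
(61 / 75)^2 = 3721 / 5625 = 0.66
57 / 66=19 / 22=0.86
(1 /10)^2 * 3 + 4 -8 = -3.97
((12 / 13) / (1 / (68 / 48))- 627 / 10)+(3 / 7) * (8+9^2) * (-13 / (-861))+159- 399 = -78564219 / 261170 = -300.82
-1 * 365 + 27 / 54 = -729 / 2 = -364.50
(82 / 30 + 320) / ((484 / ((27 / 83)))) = 43569 / 200860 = 0.22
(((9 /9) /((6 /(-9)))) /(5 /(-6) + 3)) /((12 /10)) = -15 /26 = -0.58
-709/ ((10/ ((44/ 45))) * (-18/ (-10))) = -15598/ 405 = -38.51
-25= -25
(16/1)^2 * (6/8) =192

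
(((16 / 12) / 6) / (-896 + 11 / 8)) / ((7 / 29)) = -464 / 450891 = -0.00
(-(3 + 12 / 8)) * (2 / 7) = -9 / 7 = -1.29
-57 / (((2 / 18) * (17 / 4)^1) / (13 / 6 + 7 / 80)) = -92511 / 340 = -272.09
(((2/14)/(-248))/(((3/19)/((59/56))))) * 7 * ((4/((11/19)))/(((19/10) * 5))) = -1121/57288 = -0.02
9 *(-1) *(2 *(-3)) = 54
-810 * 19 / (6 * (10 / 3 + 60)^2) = -243 / 380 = -0.64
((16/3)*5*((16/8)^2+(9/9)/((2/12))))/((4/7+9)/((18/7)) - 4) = -960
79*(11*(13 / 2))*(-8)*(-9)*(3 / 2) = 610038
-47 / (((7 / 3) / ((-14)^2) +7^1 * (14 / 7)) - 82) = 0.69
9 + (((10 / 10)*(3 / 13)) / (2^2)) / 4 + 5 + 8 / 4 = 3331 / 208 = 16.01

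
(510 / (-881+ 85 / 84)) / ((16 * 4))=-5355 / 591352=-0.01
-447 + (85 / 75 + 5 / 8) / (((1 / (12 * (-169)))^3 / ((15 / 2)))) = -109993323939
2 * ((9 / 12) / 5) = 3 / 10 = 0.30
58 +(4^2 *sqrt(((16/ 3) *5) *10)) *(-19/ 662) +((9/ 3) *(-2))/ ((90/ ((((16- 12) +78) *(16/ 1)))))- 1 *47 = -1147/ 15- 3040 *sqrt(6)/ 993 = -83.97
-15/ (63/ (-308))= 220/ 3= 73.33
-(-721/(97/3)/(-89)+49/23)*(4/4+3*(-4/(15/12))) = 20328938/992795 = 20.48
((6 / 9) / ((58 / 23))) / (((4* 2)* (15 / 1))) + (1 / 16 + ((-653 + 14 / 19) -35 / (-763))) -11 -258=-39832922159 / 43242480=-921.15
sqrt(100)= 10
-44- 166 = -210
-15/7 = -2.14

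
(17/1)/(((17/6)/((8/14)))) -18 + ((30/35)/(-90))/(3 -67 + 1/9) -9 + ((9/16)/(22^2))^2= -28447867101267/1206886912000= -23.57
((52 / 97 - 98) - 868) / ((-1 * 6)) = 46825 / 291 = 160.91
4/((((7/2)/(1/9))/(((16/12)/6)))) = 16/567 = 0.03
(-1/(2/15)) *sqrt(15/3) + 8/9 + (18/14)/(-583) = 32567/36729 -15 *sqrt(5)/2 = -15.88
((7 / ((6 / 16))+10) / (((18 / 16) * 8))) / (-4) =-43 / 54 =-0.80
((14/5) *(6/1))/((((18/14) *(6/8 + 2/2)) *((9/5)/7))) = 784/27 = 29.04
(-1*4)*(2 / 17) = -8 / 17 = -0.47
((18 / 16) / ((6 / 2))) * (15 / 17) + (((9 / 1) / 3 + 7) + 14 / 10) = 7977 / 680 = 11.73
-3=-3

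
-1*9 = -9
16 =16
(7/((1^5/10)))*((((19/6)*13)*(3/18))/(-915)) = -1729/3294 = -0.52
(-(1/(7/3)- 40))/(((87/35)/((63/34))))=29085/986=29.50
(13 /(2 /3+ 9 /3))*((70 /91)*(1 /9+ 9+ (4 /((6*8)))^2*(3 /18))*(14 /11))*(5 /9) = 17.57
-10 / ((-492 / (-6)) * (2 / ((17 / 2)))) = -85 / 164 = -0.52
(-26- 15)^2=1681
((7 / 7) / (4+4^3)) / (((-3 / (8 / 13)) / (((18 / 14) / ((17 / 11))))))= -66 / 26299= -0.00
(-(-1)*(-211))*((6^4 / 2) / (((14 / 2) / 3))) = -410184 / 7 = -58597.71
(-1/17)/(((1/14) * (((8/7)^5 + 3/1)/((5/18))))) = -588245/12727917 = -0.05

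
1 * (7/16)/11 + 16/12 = 725/528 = 1.37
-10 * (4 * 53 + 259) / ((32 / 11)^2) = -284955 / 512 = -556.55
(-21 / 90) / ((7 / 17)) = -17 / 30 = -0.57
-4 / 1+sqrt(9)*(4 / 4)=-1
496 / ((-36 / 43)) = -5332 / 9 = -592.44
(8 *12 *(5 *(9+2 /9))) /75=59.02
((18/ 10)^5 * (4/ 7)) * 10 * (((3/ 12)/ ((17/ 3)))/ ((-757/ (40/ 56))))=-354294/ 78822625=-0.00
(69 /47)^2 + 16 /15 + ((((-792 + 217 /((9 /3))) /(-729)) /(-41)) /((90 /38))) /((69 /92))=85792371721 /26740044405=3.21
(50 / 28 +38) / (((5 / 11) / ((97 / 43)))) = 594319 / 3010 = 197.45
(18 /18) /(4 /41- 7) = -41 /283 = -0.14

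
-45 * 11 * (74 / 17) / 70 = -3663 / 119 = -30.78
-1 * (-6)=6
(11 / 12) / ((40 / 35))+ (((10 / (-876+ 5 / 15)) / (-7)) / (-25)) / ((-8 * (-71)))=502663243 / 626697120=0.80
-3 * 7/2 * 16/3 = -56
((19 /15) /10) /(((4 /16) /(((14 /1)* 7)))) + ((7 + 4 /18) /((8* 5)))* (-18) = 13921 /300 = 46.40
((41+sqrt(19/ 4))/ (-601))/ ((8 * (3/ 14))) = -287/ 7212- 7 * sqrt(19)/ 14424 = -0.04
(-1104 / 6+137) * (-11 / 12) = 517 / 12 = 43.08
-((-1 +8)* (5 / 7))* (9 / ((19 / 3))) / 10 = -27 / 38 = -0.71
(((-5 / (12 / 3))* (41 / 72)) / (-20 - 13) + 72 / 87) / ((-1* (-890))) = 234041 / 245298240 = 0.00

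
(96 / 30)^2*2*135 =13824 / 5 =2764.80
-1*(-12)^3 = 1728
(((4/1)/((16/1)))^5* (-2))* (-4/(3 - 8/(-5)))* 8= 5/368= 0.01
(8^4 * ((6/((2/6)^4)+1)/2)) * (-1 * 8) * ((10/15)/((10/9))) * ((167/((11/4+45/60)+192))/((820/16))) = -31979864064/400775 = -79795.06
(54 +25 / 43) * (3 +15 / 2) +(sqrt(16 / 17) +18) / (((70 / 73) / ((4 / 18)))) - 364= 292 * sqrt(17) / 5355 +641961 / 3010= 213.50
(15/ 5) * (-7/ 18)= -7/ 6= -1.17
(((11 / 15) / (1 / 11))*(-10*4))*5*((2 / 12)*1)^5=-605 / 2916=-0.21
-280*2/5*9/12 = -84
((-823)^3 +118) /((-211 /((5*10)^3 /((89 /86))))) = 5992497726750000 /18779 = 319106327639.92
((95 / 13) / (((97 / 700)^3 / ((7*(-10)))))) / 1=-2280950000000 / 11864749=-192245.95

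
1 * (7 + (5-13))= -1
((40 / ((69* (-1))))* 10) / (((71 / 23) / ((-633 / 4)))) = 21100 / 71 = 297.18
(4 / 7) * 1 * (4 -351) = -1388 / 7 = -198.29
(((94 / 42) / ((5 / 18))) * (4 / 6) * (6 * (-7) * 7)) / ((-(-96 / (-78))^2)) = 1042.52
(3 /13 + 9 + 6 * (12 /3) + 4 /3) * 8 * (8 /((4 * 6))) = 10784 /117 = 92.17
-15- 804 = -819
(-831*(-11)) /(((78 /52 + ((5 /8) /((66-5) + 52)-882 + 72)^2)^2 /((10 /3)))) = 20349145455288320 /287477540834145634460401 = 0.00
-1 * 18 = -18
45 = 45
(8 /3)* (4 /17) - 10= -478 /51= -9.37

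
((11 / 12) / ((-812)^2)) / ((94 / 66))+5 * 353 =218783526201 / 123956672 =1765.00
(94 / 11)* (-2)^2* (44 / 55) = 1504 / 55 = 27.35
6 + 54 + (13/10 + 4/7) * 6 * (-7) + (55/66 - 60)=-2333/30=-77.77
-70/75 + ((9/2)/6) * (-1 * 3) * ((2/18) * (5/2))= -187/120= -1.56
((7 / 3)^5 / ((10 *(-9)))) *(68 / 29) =-571438 / 317115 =-1.80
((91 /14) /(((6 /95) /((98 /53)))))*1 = 60515 /318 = 190.30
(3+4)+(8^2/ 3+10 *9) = 355/ 3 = 118.33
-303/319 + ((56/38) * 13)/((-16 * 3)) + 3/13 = -1057273/945516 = -1.12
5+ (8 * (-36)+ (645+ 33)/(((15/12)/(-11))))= -31247/5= -6249.40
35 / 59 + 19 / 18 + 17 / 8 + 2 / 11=184837 / 46728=3.96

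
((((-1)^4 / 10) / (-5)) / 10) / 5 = -1 / 2500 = -0.00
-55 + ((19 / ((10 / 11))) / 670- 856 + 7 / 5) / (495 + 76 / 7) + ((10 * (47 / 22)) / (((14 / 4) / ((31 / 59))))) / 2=-5937217881411 / 107781312100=-55.09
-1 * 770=-770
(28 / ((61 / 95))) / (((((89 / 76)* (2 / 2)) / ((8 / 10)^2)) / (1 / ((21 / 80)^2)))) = 345.86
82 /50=41 /25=1.64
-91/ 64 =-1.42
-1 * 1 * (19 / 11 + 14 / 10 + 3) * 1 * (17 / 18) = -5729 / 990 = -5.79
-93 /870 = -31 /290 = -0.11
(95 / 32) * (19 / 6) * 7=12635 / 192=65.81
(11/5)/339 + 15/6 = 8497/3390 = 2.51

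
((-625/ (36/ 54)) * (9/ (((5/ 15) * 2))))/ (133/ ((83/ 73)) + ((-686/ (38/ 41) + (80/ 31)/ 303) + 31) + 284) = 749896025625/ 18259600076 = 41.07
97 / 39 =2.49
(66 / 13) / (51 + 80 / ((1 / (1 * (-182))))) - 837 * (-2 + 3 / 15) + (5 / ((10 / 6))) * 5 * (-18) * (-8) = 314355921 / 85735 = 3666.60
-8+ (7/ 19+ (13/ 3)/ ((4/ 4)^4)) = -188/ 57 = -3.30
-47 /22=-2.14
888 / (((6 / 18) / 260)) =692640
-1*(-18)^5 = 1889568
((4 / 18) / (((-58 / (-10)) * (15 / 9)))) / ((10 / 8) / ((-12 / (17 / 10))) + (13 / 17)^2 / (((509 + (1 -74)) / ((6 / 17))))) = -34273088 / 263304137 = -0.13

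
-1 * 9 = -9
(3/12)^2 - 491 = -7855/16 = -490.94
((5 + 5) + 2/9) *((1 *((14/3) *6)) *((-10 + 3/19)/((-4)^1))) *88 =10597664/171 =61974.64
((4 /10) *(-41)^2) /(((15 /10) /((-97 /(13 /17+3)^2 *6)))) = -47123473 /2560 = -18407.61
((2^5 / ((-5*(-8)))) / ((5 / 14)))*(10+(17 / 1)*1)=1512 / 25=60.48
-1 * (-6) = 6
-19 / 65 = -0.29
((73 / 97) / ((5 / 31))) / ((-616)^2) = 2263 / 184036160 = 0.00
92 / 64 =23 / 16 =1.44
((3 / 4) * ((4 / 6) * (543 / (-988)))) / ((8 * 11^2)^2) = -543 / 1851559424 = -0.00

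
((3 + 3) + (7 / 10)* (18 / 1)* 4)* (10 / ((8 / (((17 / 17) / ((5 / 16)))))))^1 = 1128 / 5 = 225.60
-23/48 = -0.48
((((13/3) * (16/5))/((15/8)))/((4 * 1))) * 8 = 3328/225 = 14.79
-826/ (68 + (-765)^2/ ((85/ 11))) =-118/ 10829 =-0.01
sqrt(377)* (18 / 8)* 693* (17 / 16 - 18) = -1690227* sqrt(377) / 64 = -512785.50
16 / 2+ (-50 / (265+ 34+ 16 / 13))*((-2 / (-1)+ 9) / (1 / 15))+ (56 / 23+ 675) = 19688015 / 29923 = 657.96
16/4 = 4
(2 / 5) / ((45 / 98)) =196 / 225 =0.87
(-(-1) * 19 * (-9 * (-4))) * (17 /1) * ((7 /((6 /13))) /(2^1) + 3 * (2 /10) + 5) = 766479 /5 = 153295.80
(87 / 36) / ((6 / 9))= 29 / 8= 3.62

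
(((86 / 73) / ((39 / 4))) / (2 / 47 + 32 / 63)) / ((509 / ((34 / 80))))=721497 / 3936784150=0.00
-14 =-14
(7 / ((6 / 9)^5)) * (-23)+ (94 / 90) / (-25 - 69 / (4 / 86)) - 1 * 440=-7223108303 / 4344480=-1662.59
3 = 3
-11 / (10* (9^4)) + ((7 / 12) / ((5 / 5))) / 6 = 25471 / 262440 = 0.10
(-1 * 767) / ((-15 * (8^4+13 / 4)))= 3068 / 245955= 0.01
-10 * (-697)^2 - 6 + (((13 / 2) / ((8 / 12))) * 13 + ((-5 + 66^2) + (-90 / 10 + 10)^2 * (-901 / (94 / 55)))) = -912579341 / 188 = -4854145.43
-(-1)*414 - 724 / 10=1708 / 5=341.60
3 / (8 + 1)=1 / 3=0.33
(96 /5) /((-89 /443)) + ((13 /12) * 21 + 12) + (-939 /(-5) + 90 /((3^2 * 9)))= 2052043 /16020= 128.09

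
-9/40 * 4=-9/10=-0.90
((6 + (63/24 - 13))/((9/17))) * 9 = -595/8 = -74.38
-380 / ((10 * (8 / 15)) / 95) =-6768.75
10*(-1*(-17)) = 170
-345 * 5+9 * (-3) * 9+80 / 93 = -182944 / 93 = -1967.14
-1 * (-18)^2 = -324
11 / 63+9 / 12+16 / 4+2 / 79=98543 / 19908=4.95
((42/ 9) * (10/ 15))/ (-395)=-28/ 3555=-0.01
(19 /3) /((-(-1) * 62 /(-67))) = -1273 /186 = -6.84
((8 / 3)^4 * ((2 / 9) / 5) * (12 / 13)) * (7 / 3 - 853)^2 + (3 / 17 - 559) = 3626590366924 / 2416635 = 1500677.75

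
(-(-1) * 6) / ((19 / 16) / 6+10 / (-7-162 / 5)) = -113472 / 1057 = -107.35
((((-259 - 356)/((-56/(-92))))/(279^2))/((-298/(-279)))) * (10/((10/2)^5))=-943/24249750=-0.00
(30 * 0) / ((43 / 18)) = 0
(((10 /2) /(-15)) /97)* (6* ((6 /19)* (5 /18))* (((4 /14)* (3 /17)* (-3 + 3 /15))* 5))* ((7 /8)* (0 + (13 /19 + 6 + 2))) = 5775 /595289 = 0.01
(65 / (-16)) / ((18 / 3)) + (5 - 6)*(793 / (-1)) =76063 / 96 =792.32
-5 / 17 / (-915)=1 / 3111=0.00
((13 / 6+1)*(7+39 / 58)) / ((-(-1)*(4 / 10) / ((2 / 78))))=1.56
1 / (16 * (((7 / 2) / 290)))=5.18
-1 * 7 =-7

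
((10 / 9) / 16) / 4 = 0.02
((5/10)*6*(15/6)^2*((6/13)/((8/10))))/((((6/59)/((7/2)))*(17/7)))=1084125/7072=153.30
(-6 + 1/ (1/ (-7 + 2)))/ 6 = -1.83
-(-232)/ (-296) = -29/ 37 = -0.78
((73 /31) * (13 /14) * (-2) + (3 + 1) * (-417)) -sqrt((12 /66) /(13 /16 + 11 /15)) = -1672.72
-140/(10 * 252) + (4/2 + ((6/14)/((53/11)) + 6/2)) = 33613/6678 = 5.03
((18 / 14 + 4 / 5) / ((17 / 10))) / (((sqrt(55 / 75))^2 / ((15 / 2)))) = 16425 / 1309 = 12.55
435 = 435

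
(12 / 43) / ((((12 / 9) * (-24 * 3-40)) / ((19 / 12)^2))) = -0.00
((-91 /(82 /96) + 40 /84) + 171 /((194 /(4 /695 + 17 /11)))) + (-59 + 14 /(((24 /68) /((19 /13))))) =-585000740081 /5533558030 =-105.72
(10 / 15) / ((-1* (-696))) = 1 / 1044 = 0.00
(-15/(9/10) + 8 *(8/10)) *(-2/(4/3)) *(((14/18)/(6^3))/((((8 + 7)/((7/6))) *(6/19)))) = 71687/5248800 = 0.01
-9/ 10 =-0.90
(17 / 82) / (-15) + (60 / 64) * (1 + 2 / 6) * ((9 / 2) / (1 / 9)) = 249007 / 4920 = 50.61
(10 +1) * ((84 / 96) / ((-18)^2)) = 77 / 2592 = 0.03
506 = 506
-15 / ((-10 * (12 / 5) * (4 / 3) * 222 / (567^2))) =678.82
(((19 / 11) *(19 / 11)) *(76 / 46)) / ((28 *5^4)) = 0.00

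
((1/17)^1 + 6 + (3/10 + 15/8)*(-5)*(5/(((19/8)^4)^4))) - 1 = 24805701378383823507926/4903504030649559850577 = 5.06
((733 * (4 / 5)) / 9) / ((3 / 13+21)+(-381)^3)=-0.00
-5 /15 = -1 /3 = -0.33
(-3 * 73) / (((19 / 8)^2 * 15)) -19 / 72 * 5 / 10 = -707063 / 259920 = -2.72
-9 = -9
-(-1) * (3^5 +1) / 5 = 244 / 5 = 48.80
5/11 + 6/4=43/22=1.95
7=7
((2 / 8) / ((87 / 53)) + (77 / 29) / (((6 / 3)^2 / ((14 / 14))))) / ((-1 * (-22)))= 71 / 1914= 0.04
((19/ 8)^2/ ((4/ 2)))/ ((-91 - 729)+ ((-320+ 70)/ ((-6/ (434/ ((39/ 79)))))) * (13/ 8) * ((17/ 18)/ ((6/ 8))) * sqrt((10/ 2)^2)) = 87723/ 11631734720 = 0.00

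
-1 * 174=-174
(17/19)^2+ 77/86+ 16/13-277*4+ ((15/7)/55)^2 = -2644362295283/2392932542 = -1105.07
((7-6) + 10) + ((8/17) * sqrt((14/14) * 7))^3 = 3584 * sqrt(7)/4913 + 11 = 12.93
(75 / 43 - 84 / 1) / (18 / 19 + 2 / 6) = -201609 / 3139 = -64.23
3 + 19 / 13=58 / 13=4.46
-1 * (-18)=18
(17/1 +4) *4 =84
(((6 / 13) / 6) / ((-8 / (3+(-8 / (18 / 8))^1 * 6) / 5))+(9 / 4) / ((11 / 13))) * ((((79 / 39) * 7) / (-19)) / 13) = -6719503 / 33060456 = -0.20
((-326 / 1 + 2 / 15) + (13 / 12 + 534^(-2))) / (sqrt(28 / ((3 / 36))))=-57883697 * sqrt(21) / 14970690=-17.72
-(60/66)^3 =-1000/1331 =-0.75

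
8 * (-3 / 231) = -8 / 77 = -0.10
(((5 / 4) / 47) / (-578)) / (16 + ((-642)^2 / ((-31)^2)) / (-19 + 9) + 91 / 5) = 24025 / 4536830664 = 0.00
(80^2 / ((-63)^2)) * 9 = 6400 / 441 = 14.51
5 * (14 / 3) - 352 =-328.67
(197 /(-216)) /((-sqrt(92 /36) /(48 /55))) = 0.50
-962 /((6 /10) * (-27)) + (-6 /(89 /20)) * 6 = 369770 /7209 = 51.29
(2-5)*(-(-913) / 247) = -2739 / 247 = -11.09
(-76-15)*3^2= -819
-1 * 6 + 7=1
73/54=1.35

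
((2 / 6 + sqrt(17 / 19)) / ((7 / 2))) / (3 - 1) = 0.18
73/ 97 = 0.75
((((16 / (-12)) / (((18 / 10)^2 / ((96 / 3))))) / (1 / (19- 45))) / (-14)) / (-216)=5200 / 45927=0.11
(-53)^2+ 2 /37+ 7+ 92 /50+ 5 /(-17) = 44306759 /15725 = 2817.60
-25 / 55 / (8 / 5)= -25 / 88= -0.28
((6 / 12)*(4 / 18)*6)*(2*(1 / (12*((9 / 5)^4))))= 625 / 59049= 0.01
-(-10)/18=5/9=0.56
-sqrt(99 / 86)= -3*sqrt(946) / 86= -1.07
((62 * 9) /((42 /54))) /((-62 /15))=-1215 /7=-173.57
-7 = -7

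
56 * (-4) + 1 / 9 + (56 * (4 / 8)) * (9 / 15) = -9319 / 45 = -207.09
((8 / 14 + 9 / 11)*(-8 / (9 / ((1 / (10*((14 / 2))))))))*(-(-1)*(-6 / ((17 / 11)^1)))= 856 / 12495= 0.07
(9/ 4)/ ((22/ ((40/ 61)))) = 45/ 671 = 0.07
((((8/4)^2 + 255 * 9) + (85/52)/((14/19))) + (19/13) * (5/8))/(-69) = -209494/6279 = -33.36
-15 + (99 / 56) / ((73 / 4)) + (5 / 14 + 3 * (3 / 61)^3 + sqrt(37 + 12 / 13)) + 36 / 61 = -1618656866 / 115987291 + sqrt(6409) / 13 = -7.80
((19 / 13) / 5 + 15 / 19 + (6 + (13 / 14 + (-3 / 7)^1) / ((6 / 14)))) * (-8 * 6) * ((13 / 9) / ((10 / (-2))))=488968 / 4275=114.38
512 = 512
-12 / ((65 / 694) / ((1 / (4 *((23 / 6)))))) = -12492 / 1495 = -8.36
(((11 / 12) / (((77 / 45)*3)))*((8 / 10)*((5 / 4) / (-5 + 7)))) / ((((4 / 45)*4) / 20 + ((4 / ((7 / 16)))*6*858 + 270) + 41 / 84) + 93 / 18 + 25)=1125 / 596838074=0.00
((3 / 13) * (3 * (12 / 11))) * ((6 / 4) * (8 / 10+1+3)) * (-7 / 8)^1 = -3402 / 715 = -4.76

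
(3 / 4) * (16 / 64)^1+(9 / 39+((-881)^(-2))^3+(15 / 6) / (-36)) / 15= 2603015006112306553199 / 13129632004963816770480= 0.20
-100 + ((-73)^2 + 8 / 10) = 26149 / 5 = 5229.80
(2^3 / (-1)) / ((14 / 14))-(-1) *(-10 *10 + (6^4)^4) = 2821109907348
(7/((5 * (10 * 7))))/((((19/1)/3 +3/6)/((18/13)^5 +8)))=14579736/380575325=0.04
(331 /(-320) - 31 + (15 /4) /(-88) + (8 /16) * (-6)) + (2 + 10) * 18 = 636849 /3520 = 180.92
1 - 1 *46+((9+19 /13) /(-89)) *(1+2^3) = -53289 /1157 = -46.06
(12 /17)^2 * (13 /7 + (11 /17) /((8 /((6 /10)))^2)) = 3188637 /3439100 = 0.93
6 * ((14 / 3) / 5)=28 / 5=5.60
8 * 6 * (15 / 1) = 720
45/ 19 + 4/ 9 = 481/ 171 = 2.81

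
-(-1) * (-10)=-10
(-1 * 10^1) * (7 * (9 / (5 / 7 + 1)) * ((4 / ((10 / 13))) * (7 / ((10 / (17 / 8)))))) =-227409 / 80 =-2842.61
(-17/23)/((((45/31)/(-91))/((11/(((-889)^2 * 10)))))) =75361/1168546050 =0.00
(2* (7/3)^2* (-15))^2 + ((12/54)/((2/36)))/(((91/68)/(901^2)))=2009137948/819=2453159.89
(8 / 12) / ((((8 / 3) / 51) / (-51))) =-2601 / 4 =-650.25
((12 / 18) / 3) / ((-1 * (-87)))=2 / 783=0.00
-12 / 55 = -0.22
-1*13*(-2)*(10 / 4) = 65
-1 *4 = -4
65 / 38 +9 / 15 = 439 / 190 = 2.31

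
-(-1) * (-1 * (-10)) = 10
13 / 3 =4.33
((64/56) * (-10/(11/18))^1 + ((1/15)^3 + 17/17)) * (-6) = 9200096/86625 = 106.21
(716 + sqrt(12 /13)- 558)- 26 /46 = 2 * sqrt(39) /13 + 3621 /23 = 158.40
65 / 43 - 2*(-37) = 3247 / 43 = 75.51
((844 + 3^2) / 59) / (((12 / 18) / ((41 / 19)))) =104919 / 2242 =46.80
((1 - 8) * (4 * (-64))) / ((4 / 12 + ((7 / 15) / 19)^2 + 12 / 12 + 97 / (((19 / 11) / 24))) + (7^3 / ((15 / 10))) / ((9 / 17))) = 436665600 / 433997197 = 1.01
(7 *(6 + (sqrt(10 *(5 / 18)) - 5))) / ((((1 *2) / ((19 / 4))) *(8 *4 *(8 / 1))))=0.17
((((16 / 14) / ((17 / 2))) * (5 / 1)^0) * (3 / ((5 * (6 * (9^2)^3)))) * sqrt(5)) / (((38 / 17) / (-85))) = -68 * sqrt(5) / 70681653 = -0.00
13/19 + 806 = 15327/19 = 806.68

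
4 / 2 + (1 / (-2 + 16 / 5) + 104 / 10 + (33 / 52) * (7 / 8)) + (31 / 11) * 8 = 2493971 / 68640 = 36.33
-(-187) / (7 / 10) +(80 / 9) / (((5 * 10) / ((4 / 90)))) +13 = 3971137 / 14175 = 280.15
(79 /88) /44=79 /3872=0.02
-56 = -56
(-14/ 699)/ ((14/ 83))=-0.12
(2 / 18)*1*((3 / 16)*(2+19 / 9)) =37 / 432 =0.09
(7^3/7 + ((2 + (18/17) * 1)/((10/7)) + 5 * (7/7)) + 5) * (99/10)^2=50935797/8500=5992.45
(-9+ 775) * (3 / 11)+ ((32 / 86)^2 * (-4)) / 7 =29731750 / 142373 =208.83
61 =61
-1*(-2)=2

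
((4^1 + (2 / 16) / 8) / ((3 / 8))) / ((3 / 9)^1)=257 / 8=32.12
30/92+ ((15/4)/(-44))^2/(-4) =924105/2849792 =0.32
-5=-5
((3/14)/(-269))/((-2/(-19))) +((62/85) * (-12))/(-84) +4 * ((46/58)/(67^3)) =539670731349/5584080147940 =0.10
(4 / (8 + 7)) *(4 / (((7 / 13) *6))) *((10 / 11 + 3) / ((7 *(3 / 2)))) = 8944 / 72765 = 0.12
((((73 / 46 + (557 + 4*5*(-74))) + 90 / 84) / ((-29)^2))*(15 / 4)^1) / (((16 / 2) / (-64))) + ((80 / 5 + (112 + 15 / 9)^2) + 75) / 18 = 8287793800 / 10967481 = 755.67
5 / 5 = 1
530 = 530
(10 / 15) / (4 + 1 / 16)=32 / 195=0.16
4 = 4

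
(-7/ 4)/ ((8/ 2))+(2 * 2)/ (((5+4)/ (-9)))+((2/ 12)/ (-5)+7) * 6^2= 19709/ 80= 246.36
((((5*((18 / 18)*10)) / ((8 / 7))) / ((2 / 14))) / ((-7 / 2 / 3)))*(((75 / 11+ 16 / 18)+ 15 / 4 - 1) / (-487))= 724675 / 128568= 5.64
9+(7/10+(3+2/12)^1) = 193/15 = 12.87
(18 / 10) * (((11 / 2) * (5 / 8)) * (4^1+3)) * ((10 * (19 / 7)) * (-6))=-28215 / 4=-7053.75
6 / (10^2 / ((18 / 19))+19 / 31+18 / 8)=6696 / 120995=0.06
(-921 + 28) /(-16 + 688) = -893 /672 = -1.33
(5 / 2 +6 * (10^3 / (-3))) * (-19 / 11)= 75905 / 22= 3450.23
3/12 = 1/4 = 0.25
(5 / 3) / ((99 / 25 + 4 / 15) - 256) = -125 / 18883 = -0.01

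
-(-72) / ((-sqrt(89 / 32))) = -43.17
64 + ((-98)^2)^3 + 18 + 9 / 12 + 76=3543369524091 / 4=885842381022.75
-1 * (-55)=55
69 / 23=3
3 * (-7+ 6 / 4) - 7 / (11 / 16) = -587 / 22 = -26.68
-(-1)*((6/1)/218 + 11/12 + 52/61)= 143351/79788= 1.80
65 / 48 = 1.35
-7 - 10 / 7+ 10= 11 / 7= 1.57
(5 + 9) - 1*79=-65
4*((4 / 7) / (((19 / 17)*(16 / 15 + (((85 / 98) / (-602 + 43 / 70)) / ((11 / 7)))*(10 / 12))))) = 3778626720 / 1969400027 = 1.92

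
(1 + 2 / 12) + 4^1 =31 / 6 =5.17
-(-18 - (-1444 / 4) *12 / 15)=-1354 / 5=-270.80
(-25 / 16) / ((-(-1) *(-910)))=0.00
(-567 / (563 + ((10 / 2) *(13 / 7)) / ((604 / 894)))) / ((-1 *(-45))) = -0.02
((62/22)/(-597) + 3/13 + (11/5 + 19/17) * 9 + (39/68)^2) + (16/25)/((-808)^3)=618490626520149491/20335849526335200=30.41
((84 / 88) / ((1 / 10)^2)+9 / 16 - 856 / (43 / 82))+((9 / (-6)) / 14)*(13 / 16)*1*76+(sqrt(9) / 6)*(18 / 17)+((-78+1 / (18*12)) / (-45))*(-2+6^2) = -1483.51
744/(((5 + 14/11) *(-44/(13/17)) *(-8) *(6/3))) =403/3128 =0.13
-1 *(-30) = 30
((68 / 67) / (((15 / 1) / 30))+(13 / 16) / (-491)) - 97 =-49988599 / 526352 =-94.97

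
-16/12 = -4/3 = -1.33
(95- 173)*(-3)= 234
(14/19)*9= 126/19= 6.63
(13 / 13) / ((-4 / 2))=-0.50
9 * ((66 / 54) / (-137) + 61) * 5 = 376010 / 137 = 2744.60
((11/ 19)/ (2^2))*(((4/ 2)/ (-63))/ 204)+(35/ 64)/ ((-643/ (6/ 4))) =-6523103/ 5024412288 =-0.00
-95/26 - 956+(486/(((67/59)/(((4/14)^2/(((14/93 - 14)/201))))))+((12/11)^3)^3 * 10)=-698779280785612287/483648082691774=-1444.81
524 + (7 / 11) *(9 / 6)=11549 / 22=524.95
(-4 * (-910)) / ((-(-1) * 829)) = 3640 / 829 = 4.39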